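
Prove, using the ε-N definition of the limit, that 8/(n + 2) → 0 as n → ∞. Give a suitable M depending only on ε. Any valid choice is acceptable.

M = 8/ε

Suppose ε > 0. For n ≥ 1, |8/(n + 2) − 0| = 8/(n + 2) ≤ 8/n.
We need 8/n < ε, i.e. n > 8/ε.
Take M = 8/ε. If n > M then |8/(n + 2)| ≤ 8/n < ε.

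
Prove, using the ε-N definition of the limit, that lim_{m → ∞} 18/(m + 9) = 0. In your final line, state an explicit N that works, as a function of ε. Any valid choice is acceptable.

N = 18/ε

Let ε > 0 be given. For m ≥ 1, |18/(m + 9) − 0| = 18/(m + 9) ≤ 18/m.
We need 18/m < ε, i.e. m > 18/ε.
Take N = 18/ε. If m > N then |18/(m + 9)| ≤ 18/m < ε.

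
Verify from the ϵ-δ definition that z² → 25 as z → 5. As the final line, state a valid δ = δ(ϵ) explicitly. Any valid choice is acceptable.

δ = min(1, ϵ/11)

Let ϵ > 0 be given. We seek δ > 0 with 0 < |z − 5| < δ ⇒ |z² − 25| < ϵ.
Factor: z² − 25 = (z − 5)(z + 5), so |z² − 25| = |z − 5|·|z + 5|.
Restrict δ ≤ 1. Then |z − 5| < 1 gives |z| < 6, so by the triangle inequality |z + 5| ≤ 6 + 5 = 11.
Hence |z² − 25| ≤ 11|z − 5|, which is < ϵ once |z − 5| < ϵ/11.
Take δ = min(1, ϵ/11). If 0 < |z − 5| < δ then both bounds hold and |z² − 25| ≤ 11|z − 5| < 11·(ϵ/11) = ϵ.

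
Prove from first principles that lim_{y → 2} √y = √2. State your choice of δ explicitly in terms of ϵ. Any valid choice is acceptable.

δ = min(2, √2·ϵ)

Let ϵ > 0 be given. We want δ > 0 such that 0 < |y − 2| < δ implies |√y − √2| < ϵ.
Rationalise: √y − √2 = (y − 2)/(√y + √2), so |√y − √2| = |y − 2|/(√y + √2).
Restrict δ ≤ 2 so that |y − 2| < 2 forces y > 0, and then √y + √2 > √2.
Hence |√y − √2| < |y − 2|/√2, which is < ϵ once |y − 2| < √2·ϵ.
Take δ = min(2, √2·ϵ). If 0 < |y − 2| < δ then y > 0 and |√y − √2| < |y − 2|/√2 < ϵ.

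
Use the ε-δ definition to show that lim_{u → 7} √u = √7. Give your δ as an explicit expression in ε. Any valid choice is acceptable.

Fix ε > 0. We want δ > 0 such that 0 < |u − 7| < δ implies |√u − √7| < ε.
Multiplying by the conjugate, |√u − √7| = |u − 7|/(√u + √7).
Restrict δ ≤ 7 so that |u − 7| < 7 forces u > 0, and then √u + √7 > √7.
Hence |√u − √7| < |u − 7|/√7, which is < ε once |u − 7| < √7·ε.
Take δ = min(7, √7·ε). If 0 < |u − 7| < δ then u > 0 and |√u − √7| < |u − 7|/√7 < ε.

δ = min(7, √7·ε)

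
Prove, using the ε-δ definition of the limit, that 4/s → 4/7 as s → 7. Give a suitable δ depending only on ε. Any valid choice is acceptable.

δ = min(7/2, (49/8)ε)

Let ε > 0 be given. We seek δ > 0 such that 0 < |s − 7| < δ implies |4/s − (4/7)| < ε.
|4/s − (4/7)| = 4·|7 − s|/(7·|s|) = 4|s − 7|/(7|s|).
Restrict δ ≤ 7/2. Then |s − 7| < 7/2 gives |s| > 7/2, so 7|s| > 49/2.
Then |4/s − (4/7)| < 4|s − 7|/(49/2), which is < ε when |s − 7| < (49/8)ε.
Take δ = min(7/2, (49/8)ε). Then 0 < |s − 7| < δ gives both |s − 7| < 7/2 and |s − 7| < (49/8)ε, so |4/s − (4/7)| < ε.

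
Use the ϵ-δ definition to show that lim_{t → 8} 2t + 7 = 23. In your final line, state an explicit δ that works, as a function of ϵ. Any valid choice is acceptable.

Suppose ϵ > 0. We need δ > 0 so that 0 < |t − 8| < δ implies |(2t + 7) − 23| < ϵ.
|(2t + 7) − 23| = |2t - 16| = 2|t − 8|.
So 2|t − 8| < ϵ exactly when |t − 8| < ϵ/2.
Choosing δ = ϵ/2 gives |(2t + 7) − 23| = 2|t − 8| < ϵ whenever |t − 8| < δ.

δ = ϵ/2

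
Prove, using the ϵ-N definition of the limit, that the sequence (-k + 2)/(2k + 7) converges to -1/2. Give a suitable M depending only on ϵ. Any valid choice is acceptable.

Let ϵ > 0 be given. For k ≥ 1, |(-k + 2)/(2k + 7) + 1/2| = |11|/(2(2k + 7)) = 11/(2(2k + 7)).
Since 2k + 7 ≥ 2k for k ≥ 1, this is ≤ 11/(2·2k) = (11/4)/k.
So |(-k + 2)/(2k + 7) + 1/2| < ϵ whenever k > (11/4)/ϵ.
Take M = (11/4)/ϵ. If k > M then |(-k + 2)/(2k + 7) + 1/2| ≤ (11/4)/k < ϵ.

M = (11/4)/ϵ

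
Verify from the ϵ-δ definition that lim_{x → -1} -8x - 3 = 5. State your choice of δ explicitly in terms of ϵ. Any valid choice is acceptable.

δ = ϵ/8

Let ϵ > 0. We need δ > 0 so that 0 < |x + 1| < δ implies |(-8x - 3) − 5| < ϵ.
Since (-8x - 3) − 5 = -8(x + 1), we have |(-8x - 3) − 5| = 8|x + 1|.
So 8|x + 1| < ϵ exactly when |x + 1| < ϵ/8.
Take δ = ϵ/8. If 0 < |x + 1| < δ then |(-8x - 3) − 5| = 8|x + 1| < 8·(ϵ/8) = ϵ.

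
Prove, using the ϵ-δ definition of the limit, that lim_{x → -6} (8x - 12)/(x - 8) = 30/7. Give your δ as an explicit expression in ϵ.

δ = min(7, (49/26)ϵ)

Suppose ϵ > 0. We want δ > 0 with 0 < |x + 6| < δ ⇒ |(8x - 12)/(x - 8) − (30/7)| < ϵ.
Combining over a common denominator, (8x - 12)/(x - 8) − (30/7) = [(8x - 12)·(-14) − (-60)·(x - 8)] / [(-14)·(x - 8)] = -52(x + 6) / ((-14)(x - 8)).
So |(8x - 12)/(x - 8) − (30/7)| = 52|x + 6| / (14·|x − 8|).
Restrict δ ≤ 7. Then |x + 6| < 7 gives |x − 8| = |(x + 6) + (-14)| ≥ 14 − 7 = 7.
Hence |(8x - 12)/(x - 8) − (30/7)| < 52|x + 6|/(14·7) = (26/49)|x + 6|, which is < ϵ once |x + 6| < (49/26)ϵ.
Take δ = min(7, (49/26)ϵ). Then 0 < |x + 6| < δ forces both bounds, so |(8x - 12)/(x - 8) − (30/7)| < ϵ.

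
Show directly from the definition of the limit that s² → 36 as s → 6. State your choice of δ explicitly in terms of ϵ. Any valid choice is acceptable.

Let ϵ > 0 be given. We seek δ > 0 with 0 < |s − 6| < δ ⇒ |s² − 36| < ϵ.
Factor: s² − 36 = (s − 6)(s + 6), so |s² − 36| = |s − 6|·|s + 6|.
Impose δ ≤ 1 so that |s| < 7; then |s + 6| ≤ 13.
Hence |s² − 36| ≤ 13|s − 6|, which is < ϵ once |s − 6| < ϵ/13.
Take δ = min(1, ϵ/13). If 0 < |s − 6| < δ then both bounds hold and |s² − 36| ≤ 13|s − 6| < 13·(ϵ/13) = ϵ.

δ = min(1, ϵ/13)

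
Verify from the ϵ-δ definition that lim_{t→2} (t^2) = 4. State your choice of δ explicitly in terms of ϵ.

δ = min(2, ϵ/6)

Let ϵ > 0 be given. We seek δ > 0 with 0 < |t − 2| < δ ⇒ |t^2 − 4| < ϵ.
Factor: t^2 − 4 = (t − 2)(t + 2), so |t^2 − 4| = |t − 2|·|t + 2|.
Restrict δ ≤ 2. Then |t − 2| < 2 gives |t| < 4, so by the triangle inequality |t + 2| ≤ 4 + 2 = 6.
Hence |t^2 − 4| ≤ 6|t − 2|, which is < ϵ once |t − 2| < ϵ/6.
Take δ = min(2, ϵ/6). If 0 < |t − 2| < δ then both bounds hold and |t^2 − 4| ≤ 6|t − 2| < 6·(ϵ/6) = ϵ.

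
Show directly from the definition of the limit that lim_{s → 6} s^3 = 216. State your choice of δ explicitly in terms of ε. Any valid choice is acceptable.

Fix ε > 0. We seek δ > 0 with 0 < |s − 6| < δ ⇒ |s^3 − 216| < ε.
Factor: s^3 − 216 = (s − 6)(s^2 + 6s + 36), so |s^3 − 216| = |s − 6|·|s^2 + 6s + 36|.
Restrict δ ≤ 2. Then |s − 6| < 2 gives |s| < 8, so by the triangle inequality |s^2 + 6s + 36| ≤ 8^2 + 6·8 + 36 = 148.
Hence |s^3 − 216| ≤ 148|s − 6|, which is < ε once |s − 6| < ε/148.
Take δ = min(2, ε/148). If 0 < |s − 6| < δ then both bounds hold and |s^3 − 216| ≤ 148|s − 6| < 148·(ε/148) = ε.

δ = min(2, ε/148)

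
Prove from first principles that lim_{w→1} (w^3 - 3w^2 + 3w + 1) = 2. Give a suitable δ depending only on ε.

δ = min(2, ε/16)

Let ε > 0 be given. We want δ > 0 such that 0 < |w − 1| < δ implies |(w^3 - 3w^2 + 3w + 1) − 2| < ε.
(w^3 - 3w^2 + 3w + 1) − 2 = w^3 - 3w^2 + 3w - 1 = (w − 1)(w^2 - 2w + 1).
So |(w^3 - 3w^2 + 3w + 1) − 2| = |w − 1|·|w^2 - 2w + 1|.
Assume first that |w − 1| < 2, so |w| < 3. Then |w^2 - 2w + 1| ≤ 3^2 + 2·3 + 1 = 16.
Hence |(w^3 - 3w^2 + 3w + 1) − 2| ≤ 16|w − 1| < ε provided |w − 1| < ε/16.
Take δ = min(2, ε/16). Then 0 < |w − 1| < δ gives both |w − 1| < 2 and |w − 1| < ε/16, so |(w^3 - 3w^2 + 3w + 1) − 2| < ε.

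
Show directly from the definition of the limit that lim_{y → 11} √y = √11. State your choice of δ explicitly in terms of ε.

δ = min(11, √11·ε)

Let ε > 0. We want δ > 0 such that 0 < |y − 11| < δ implies |√y − √11| < ε.
Rationalise: √y − √11 = (y − 11)/(√y + √11), so |√y − √11| = |y − 11|/(√y + √11).
Restrict δ ≤ 11 so that |y − 11| < 11 forces y > 0, and then √y + √11 > √11.
Hence |√y − √11| < |y − 11|/√11, which is < ε once |y − 11| < √11·ε.
Take δ = min(11, √11·ε). If 0 < |y − 11| < δ then y > 0 and |√y − √11| < |y − 11|/√11 < ε.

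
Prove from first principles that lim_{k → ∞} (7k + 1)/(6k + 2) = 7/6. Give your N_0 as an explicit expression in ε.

N_0 = (2/9)/ε

Let ε > 0 be given. For k ≥ 1, |(7k + 1)/(6k + 2) − (7/6)| = |-8|/(6(6k + 2)) = 8/(6(6k + 2)).
Since 6k + 2 ≥ 6k for k ≥ 1, this is ≤ 8/(6·6k) = (2/9)/k.
So |(7k + 1)/(6k + 2) − (7/6)| < ε whenever k > (2/9)/ε.
Take N_0 = (2/9)/ε. If k > N_0 then |(7k + 1)/(6k + 2) − (7/6)| ≤ (2/9)/k < ε.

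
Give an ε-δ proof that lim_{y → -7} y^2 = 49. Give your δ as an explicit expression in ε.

Let ε > 0 be given. We seek δ > 0 with 0 < |y + 7| < δ ⇒ |y^2 − 49| < ε.
Factor: y^2 − 49 = (y + 7)(y - 7), so |y^2 − 49| = |y + 7|·|y - 7|.
Impose δ ≤ 1 so that |y| < 8; then |y - 7| ≤ 15.
Hence |y^2 − 49| ≤ 15|y + 7|, which is < ε once |y + 7| < ε/15.
Take δ = min(1, ε/15). If 0 < |y + 7| < δ then both bounds hold and |y^2 − 49| ≤ 15|y + 7| < 15·(ε/15) = ε.

δ = min(1, ε/15)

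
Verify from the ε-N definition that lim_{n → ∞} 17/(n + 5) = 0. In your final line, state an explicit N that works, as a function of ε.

N = 17/ε

Let ε > 0. For n ≥ 1, |17/(n + 5) − 0| = 17/(n + 5) ≤ 17/n.
We need 17/n < ε, i.e. n > 17/ε.
Take N = 17/ε. If n > N then |17/(n + 5)| ≤ 17/n < ε.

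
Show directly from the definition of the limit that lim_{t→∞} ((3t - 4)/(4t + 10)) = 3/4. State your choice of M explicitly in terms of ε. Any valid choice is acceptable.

M = (23/8)/ε

Fix ε > 0. We seek M > 0 such that t > M implies |(3t - 4)/(4t + 10) − (3/4)| < ε.
(3t - 4)/(4t + 10) − (3/4) = (4(3t - 4) − 3(4t + 10)) / (4(4t + 10)) = -46/(4(4t + 10)).
For t > 0 we have 4t + 10 > 4t, so |(3t - 4)/(4t + 10) − (3/4)| = 46/(4(4t + 10)) < 46/(4·4t) = (23/8)/t.
Thus |(3t - 4)/(4t + 10) − (3/4)| < ε whenever t > (23/8)/ε.
Take M = (23/8)/ε. If t > M then |(3t - 4)/(4t + 10) − (3/4)| < (23/8)/t < ε.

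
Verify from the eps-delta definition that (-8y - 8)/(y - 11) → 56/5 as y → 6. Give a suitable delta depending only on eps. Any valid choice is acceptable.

Fix eps > 0. We want delta > 0 with 0 < |y − 6| < delta ⇒ |(-8y - 8)/(y - 11) − (56/5)| < eps.
Combining over a common denominator, (-8y - 8)/(y - 11) − (56/5) = [(-8y - 8)·(-5) − (-56)·(y - 11)] / [(-5)·(y - 11)] = 96(y − 6) / ((-5)(y - 11)).
So |(-8y - 8)/(y - 11) − (56/5)| = 96|y − 6| / (5·|y − 11|).
Require delta ≤ 5/2, so |y − 11| ≥ |-5| − |y − 6| > 5 − 5/2 = 5/2.
Hence |(-8y - 8)/(y - 11) − (56/5)| < 96|y − 6|/(5·(5/2)) = (192/25)|y − 6|, which is < eps once |y − 6| < (25/192)eps.
Take delta = min(5/2, (25/192)eps). Then 0 < |y − 6| < delta forces both bounds, so |(-8y - 8)/(y - 11) − (56/5)| < eps.

delta = min(5/2, (25/192)eps)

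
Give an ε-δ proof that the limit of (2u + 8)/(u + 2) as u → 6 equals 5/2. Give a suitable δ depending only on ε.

δ = min(4, 8ε)

Let ε > 0 be given. We want δ > 0 with 0 < |u − 6| < δ ⇒ |(2u + 8)/(u + 2) − (5/2)| < ε.
Combining over a common denominator, (2u + 8)/(u + 2) − (5/2) = [(2u + 8)·8 − 20·(u + 2)] / [8·(u + 2)] = -4(u − 6) / (8(u + 2)).
So |(2u + 8)/(u + 2) − (5/2)| = 4|u − 6| / (8·|u + 2|).
Restrict δ ≤ 4. Then |u − 6| < 4 gives |u + 2| = |(u − 6) + 8| ≥ 8 − 4 = 4.
Hence |(2u + 8)/(u + 2) − (5/2)| < 4|u − 6|/(8·4) = (1/8)|u − 6|, which is < ε once |u − 6| < 8ε.
Take δ = min(4, 8ε). Then 0 < |u − 6| < δ forces both bounds, so |(2u + 8)/(u + 2) − (5/2)| < ε.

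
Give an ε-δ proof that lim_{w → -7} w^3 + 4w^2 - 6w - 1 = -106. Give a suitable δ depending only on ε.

Let ε > 0. We want δ > 0 such that 0 < |w + 7| < δ implies |(w^3 + 4w^2 - 6w - 1) + 106| < ε.
(w^3 + 4w^2 - 6w - 1) + 106 = w^3 + 4w^2 - 6w + 105 = (w + 7)(w^2 - 3w + 15).
So |(w^3 + 4w^2 - 6w - 1) + 106| = |w + 7|·|w^2 - 3w + 15|.
Assume first that |w + 7| < 2, so |w| < 9. Then |w^2 - 3w + 15| ≤ 9^2 + 3·9 + 15 = 123.
Hence |(w^3 + 4w^2 - 6w - 1) + 106| ≤ 123|w + 7| < ε provided |w + 7| < ε/123.
Take δ = min(2, ε/123). Then 0 < |w + 7| < δ gives both |w + 7| < 2 and |w + 7| < ε/123, so |(w^3 + 4w^2 - 6w - 1) + 106| < ε.

δ = min(2, ε/123)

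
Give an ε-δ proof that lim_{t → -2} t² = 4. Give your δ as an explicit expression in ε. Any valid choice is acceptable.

δ = min(2, ε/6)

Suppose ε > 0. We seek δ > 0 with 0 < |t + 2| < δ ⇒ |t² − 4| < ε.
Factor: t² − 4 = (t + 2)(t - 2), so |t² − 4| = |t + 2|·|t - 2|.
Impose δ ≤ 2 so that |t| < 4; then |t - 2| ≤ 6.
Hence |t² − 4| ≤ 6|t + 2|, which is < ε once |t + 2| < ε/6.
Take δ = min(2, ε/6). If 0 < |t + 2| < δ then both bounds hold and |t² − 4| ≤ 6|t + 2| < 6·(ε/6) = ε.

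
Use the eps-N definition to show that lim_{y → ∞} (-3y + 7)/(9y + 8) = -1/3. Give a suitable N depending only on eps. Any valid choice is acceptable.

Let eps > 0 be given. We seek N > 0 such that y > N implies |(-3y + 7)/(9y + 8) + 1/3| < eps.
(-3y + 7)/(9y + 8) + 1/3 = (9(-3y + 7) − (-3)(9y + 8)) / (9(9y + 8)) = 87/(9(9y + 8)).
For y > 0 we have 9y + 8 > 9y, so |(-3y + 7)/(9y + 8) + 1/3| = 87/(9(9y + 8)) < 87/(9·9y) = (29/27)/y.
Thus |(-3y + 7)/(9y + 8) + 1/3| < eps whenever y > (29/27)/eps.
Take N = (29/27)/eps. If y > N then |(-3y + 7)/(9y + 8) + 1/3| < (29/27)/y < eps.

N = (29/27)/eps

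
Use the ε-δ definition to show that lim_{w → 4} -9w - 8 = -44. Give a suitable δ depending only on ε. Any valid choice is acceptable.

Suppose ε > 0. We need δ > 0 so that 0 < |w − 4| < δ implies |(-9w - 8) + 44| < ε.
|(-9w - 8) + 44| = |-9w + 36| = 9|w − 4|.
So 9|w − 4| < ε exactly when |w − 4| < ε/9.
Take δ = ε/9. If 0 < |w − 4| < δ then |(-9w - 8) + 44| = 9|w − 4| < 9·(ε/9) = ε.

δ = ε/9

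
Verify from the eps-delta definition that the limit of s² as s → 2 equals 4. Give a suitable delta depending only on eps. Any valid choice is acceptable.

Suppose eps > 0. We seek delta > 0 with 0 < |s − 2| < delta ⇒ |s² − 4| < eps.
Factor: s² − 4 = (s − 2)(s + 2), so |s² − 4| = |s − 2|·|s + 2|.
Impose delta ≤ 1 so that |s| < 3; then |s + 2| ≤ 5.
Hence |s² − 4| ≤ 5|s − 2|, which is < eps once |s − 2| < eps/5.
Take delta = min(1, eps/5). If 0 < |s − 2| < delta then both bounds hold and |s² − 4| ≤ 5|s − 2| < 5·(eps/5) = eps.

delta = min(1, eps/5)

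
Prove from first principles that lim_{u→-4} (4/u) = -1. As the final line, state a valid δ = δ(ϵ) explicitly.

Let ϵ > 0. We seek δ > 0 such that 0 < |u + 4| < δ implies |4/u + 1| < ϵ.
|4/u + 1| = 4·|-4 − u|/(4·|u|) = 4|u + 4|/(4|u|).
Require δ ≤ 2 so that |u| > 4 − 2 = 2, hence 4|u| > 8.
Then |4/u + 1| < 4|u + 4|/8, which is < ϵ when |u + 4| < 2ϵ.
Take δ = min(2, 2ϵ). Then 0 < |u + 4| < δ gives both |u + 4| < 2 and |u + 4| < 2ϵ, so |4/u + 1| < ϵ.

δ = min(2, 2ϵ)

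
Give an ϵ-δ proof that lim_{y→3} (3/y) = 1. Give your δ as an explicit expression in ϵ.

Let ϵ > 0 be given. We seek δ > 0 such that 0 < |y − 3| < δ implies |3/y − 1| < ϵ.
|3/y − 1| = 3·|3 − y|/(3·|y|) = 3|y − 3|/(3|y|).
Require δ ≤ 3/2 so that |y| > 3 − 3/2 = 3/2, hence 3|y| > 9/2.
Then |3/y − 1| < 3|y − 3|/(9/2), which is < ϵ when |y − 3| < (3/2)ϵ.
Take δ = min(3/2, (3/2)ϵ). Then 0 < |y − 3| < δ gives both |y − 3| < 3/2 and |y − 3| < (3/2)ϵ, so |3/y − 1| < ϵ.

δ = min(3/2, (3/2)ϵ)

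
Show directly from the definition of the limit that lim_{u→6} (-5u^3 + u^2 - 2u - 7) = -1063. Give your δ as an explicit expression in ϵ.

δ = min(1, ϵ/624)

Let ϵ > 0. We want δ > 0 such that 0 < |u − 6| < δ implies |(-5u^3 + u^2 - 2u - 7) + 1063| < ϵ.
(-5u^3 + u^2 - 2u - 7) + 1063 = -5u^3 + u^2 - 2u + 1056 = (u − 6)(-5u^2 - 29u - 176).
So |(-5u^3 + u^2 - 2u - 7) + 1063| = |u − 6|·|-5u^2 - 29u - 176|.
Assume first that |u − 6| < 1, so |u| < 7. Then |-5u^2 - 29u - 176| ≤ 5·7^2 + 29·7 + 176 = 624.
Hence |(-5u^3 + u^2 - 2u - 7) + 1063| ≤ 624|u − 6| < ϵ provided |u − 6| < ϵ/624.
Take δ = min(1, ϵ/624). Then 0 < |u − 6| < δ gives both |u − 6| < 1 and |u − 6| < ϵ/624, so |(-5u^3 + u^2 - 2u - 7) + 1063| < ϵ.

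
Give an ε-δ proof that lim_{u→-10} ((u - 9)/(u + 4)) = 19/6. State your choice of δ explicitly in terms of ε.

δ = min(3, (18/13)ε)

Suppose ε > 0. We want δ > 0 with 0 < |u + 10| < δ ⇒ |(u - 9)/(u + 4) − (19/6)| < ε.
Combining over a common denominator, (u - 9)/(u + 4) − (19/6) = [(u - 9)·(-6) − (-19)·(u + 4)] / [(-6)·(u + 4)] = 13(u + 10) / ((-6)(u + 4)).
So |(u - 9)/(u + 4) − (19/6)| = 13|u + 10| / (6·|u + 4|).
Restrict δ ≤ 3. Then |u + 10| < 3 gives |u + 4| = |(u + 10) + (-6)| ≥ 6 − 3 = 3.
Hence |(u - 9)/(u + 4) − (19/6)| < 13|u + 10|/(6·3) = (13/18)|u + 10|, which is < ε once |u + 10| < (18/13)ε.
Take δ = min(3, (18/13)ε). Then 0 < |u + 10| < δ forces both bounds, so |(u - 9)/(u + 4) − (19/6)| < ε.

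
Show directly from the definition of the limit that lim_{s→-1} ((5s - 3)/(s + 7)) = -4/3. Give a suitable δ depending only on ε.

δ = min(3, (9/19)ε)

Let ε > 0. We want δ > 0 with 0 < |s + 1| < δ ⇒ |(5s - 3)/(s + 7) + 4/3| < ε.
Combining over a common denominator, (5s - 3)/(s + 7) + 4/3 = [(5s - 3)·6 − (-8)·(s + 7)] / [6·(s + 7)] = 38(s + 1) / (6(s + 7)).
So |(5s - 3)/(s + 7) + 4/3| = 38|s + 1| / (6·|s + 7|).
Restrict δ ≤ 3. Then |s + 1| < 3 gives |s + 7| = |(s + 1) + 6| ≥ 6 − 3 = 3.
Hence |(5s - 3)/(s + 7) + 4/3| < 38|s + 1|/(6·3) = (19/9)|s + 1|, which is < ε once |s + 1| < (9/19)ε.
Take δ = min(3, (9/19)ε). Then 0 < |s + 1| < δ forces both bounds, so |(5s - 3)/(s + 7) + 4/3| < ε.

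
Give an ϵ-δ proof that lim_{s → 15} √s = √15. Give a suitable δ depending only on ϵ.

Let ϵ > 0. We want δ > 0 such that 0 < |s − 15| < δ implies |√s − √15| < ϵ.
Rationalise: √s − √15 = (s − 15)/(√s + √15), so |√s − √15| = |s − 15|/(√s + √15).
Restrict δ ≤ 15 so that |s − 15| < 15 forces s > 0, and then √s + √15 > √15.
Hence |√s − √15| < |s − 15|/√15, which is < ϵ once |s − 15| < √15·ϵ.
Take δ = min(15, √15·ϵ). If 0 < |s − 15| < δ then s > 0 and |√s − √15| < |s − 15|/√15 < ϵ.

δ = min(15, √15·ϵ)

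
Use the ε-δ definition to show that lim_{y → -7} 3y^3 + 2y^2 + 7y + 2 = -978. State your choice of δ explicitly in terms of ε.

δ = min(1, ε/484)

Fix ε > 0. We want δ > 0 such that 0 < |y + 7| < δ implies |(3y^3 + 2y^2 + 7y + 2) + 978| < ε.
(3y^3 + 2y^2 + 7y + 2) + 978 = 3y^3 + 2y^2 + 7y + 980 = (y + 7)(3y^2 - 19y + 140).
So |(3y^3 + 2y^2 + 7y + 2) + 978| = |y + 7|·|3y^2 - 19y + 140|.
Require δ ≤ 1. Then |y + 7| < 1 gives |y| < 8, and by the triangle inequality |3y^2 - 19y + 140| ≤ 3·8^2 + 19·8 + 140 = 484.
Hence |(3y^3 + 2y^2 + 7y + 2) + 978| ≤ 484|y + 7| < ε provided |y + 7| < ε/484.
Take δ = min(1, ε/484). Then 0 < |y + 7| < δ gives both |y + 7| < 1 and |y + 7| < ε/484, so |(3y^3 + 2y^2 + 7y + 2) + 978| < ε.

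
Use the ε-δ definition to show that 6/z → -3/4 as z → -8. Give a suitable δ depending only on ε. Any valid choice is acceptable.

δ = min(4, (16/3)ε)

Let ε > 0. We seek δ > 0 such that 0 < |z + 8| < δ implies |6/z + 3/4| < ε.
|6/z + 3/4| = 6·|-8 − z|/(8·|z|) = 6|z + 8|/(8|z|).
Restrict δ ≤ 4. Then |z + 8| < 4 gives |z| > 4, so 8|z| > 32.
Then |6/z + 3/4| < 6|z + 8|/32, which is < ε when |z + 8| < (16/3)ε.
Take δ = min(4, (16/3)ε). Then 0 < |z + 8| < δ gives both |z + 8| < 4 and |z + 8| < (16/3)ε, so |6/z + 3/4| < ε.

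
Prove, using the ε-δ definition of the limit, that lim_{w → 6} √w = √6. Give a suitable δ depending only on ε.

δ = min(6, √6·ε)

Suppose ε > 0. We want δ > 0 such that 0 < |w − 6| < δ implies |√w − √6| < ε.
Multiplying by the conjugate, |√w − √6| = |w − 6|/(√w + √6).
Restrict δ ≤ 6 so that |w − 6| < 6 forces w > 0, and then √w + √6 > √6.
Hence |√w − √6| < |w − 6|/√6, which is < ε once |w − 6| < √6·ε.
Take δ = min(6, √6·ε). If 0 < |w − 6| < δ then w > 0 and |√w − √6| < |w − 6|/√6 < ε.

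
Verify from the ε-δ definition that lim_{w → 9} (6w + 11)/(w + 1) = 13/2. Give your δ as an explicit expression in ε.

Let ε > 0 be given. We want δ > 0 with 0 < |w − 9| < δ ⇒ |(6w + 11)/(w + 1) − (13/2)| < ε.
Combining over a common denominator, (6w + 11)/(w + 1) − (13/2) = [(6w + 11)·10 − 65·(w + 1)] / [10·(w + 1)] = -5(w − 9) / (10(w + 1)).
So |(6w + 11)/(w + 1) − (13/2)| = 5|w − 9| / (10·|w + 1|).
Require δ ≤ 5, so |w + 1| ≥ |10| − |w − 9| > 10 − 5 = 5.
Hence |(6w + 11)/(w + 1) − (13/2)| < 5|w − 9|/(10·5) = (1/10)|w − 9|, which is < ε once |w − 9| < 10ε.
Take δ = min(5, 10ε). Then 0 < |w − 9| < δ forces both bounds, so |(6w + 11)/(w + 1) − (13/2)| < ε.

δ = min(5, 10ε)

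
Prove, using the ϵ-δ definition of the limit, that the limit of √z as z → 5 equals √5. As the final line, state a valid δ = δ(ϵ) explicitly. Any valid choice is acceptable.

Let ϵ > 0 be given. We want δ > 0 such that 0 < |z − 5| < δ implies |√z − √5| < ϵ.
Multiplying by the conjugate, |√z − √5| = |z − 5|/(√z + √5).
Restrict δ ≤ 5 so that |z − 5| < 5 forces z > 0, and then √z + √5 > √5.
Hence |√z − √5| < |z − 5|/√5, which is < ϵ once |z − 5| < √5·ϵ.
Take δ = min(5, √5·ϵ). If 0 < |z − 5| < δ then z > 0 and |√z − √5| < |z − 5|/√5 < ϵ.

δ = min(5, √5·ϵ)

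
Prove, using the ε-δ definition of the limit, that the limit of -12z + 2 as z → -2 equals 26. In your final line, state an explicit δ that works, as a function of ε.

Fix ε > 0. We need δ > 0 so that 0 < |z + 2| < δ implies |(-12z + 2) − 26| < ε.
|(-12z + 2) − 26| = |-12z - 24| = 12|z + 2|.
So 12|z + 2| < ε exactly when |z + 2| < ε/12.
Take δ = ε/12. If 0 < |z + 2| < δ then |(-12z + 2) − 26| = 12|z + 2| < 12·(ε/12) = ε.

δ = ε/12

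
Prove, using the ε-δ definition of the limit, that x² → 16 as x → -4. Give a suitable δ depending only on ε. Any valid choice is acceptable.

δ = min(1, ε/9)

Let ε > 0 be given. We seek δ > 0 with 0 < |x + 4| < δ ⇒ |x² − 16| < ε.
Factor: x² − 16 = (x + 4)(x - 4), so |x² − 16| = |x + 4|·|x - 4|.
Impose δ ≤ 1 so that |x| < 5; then |x - 4| ≤ 9.
Hence |x² − 16| ≤ 9|x + 4|, which is < ε once |x + 4| < ε/9.
Take δ = min(1, ε/9). If 0 < |x + 4| < δ then both bounds hold and |x² − 16| ≤ 9|x + 4| < 9·(ε/9) = ε.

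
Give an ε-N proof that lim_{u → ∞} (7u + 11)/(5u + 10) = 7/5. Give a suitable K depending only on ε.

Let ε > 0. We seek K > 0 such that u > K implies |(7u + 11)/(5u + 10) − (7/5)| < ε.
(7u + 11)/(5u + 10) − (7/5) = (5(7u + 11) − 7(5u + 10)) / (5(5u + 10)) = -15/(5(5u + 10)).
For u > 0 we have 5u + 10 > 5u, so |(7u + 11)/(5u + 10) − (7/5)| = 15/(5(5u + 10)) < 15/(5·5u) = (3/5)/u.
Thus |(7u + 11)/(5u + 10) − (7/5)| < ε whenever u > (3/5)/ε.
Take K = (3/5)/ε. If u > K then |(7u + 11)/(5u + 10) − (7/5)| < (3/5)/u < ε.

K = (3/5)/ε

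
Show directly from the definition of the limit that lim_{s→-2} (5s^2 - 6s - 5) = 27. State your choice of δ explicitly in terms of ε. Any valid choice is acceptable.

δ = min(1, ε/31)

Let ε > 0. We want δ > 0 such that 0 < |s + 2| < δ implies |(5s^2 - 6s - 5) − 27| < ε.
(5s^2 - 6s - 5) − 27 = 5s^2 - 6s - 32 = (s + 2)(5s - 16).
So |(5s^2 - 6s - 5) − 27| = |s + 2|·|5s - 16|.
Require δ ≤ 1. Then |s + 2| < 1 gives |s| < 3, and by the triangle inequality |5s - 16| ≤ 5·3 + 16 = 31.
Hence |(5s^2 - 6s - 5) − 27| ≤ 31|s + 2| < ε provided |s + 2| < ε/31.
Take δ = min(1, ε/31). Then 0 < |s + 2| < δ gives both |s + 2| < 1 and |s + 2| < ε/31, so |(5s^2 - 6s - 5) − 27| < ε.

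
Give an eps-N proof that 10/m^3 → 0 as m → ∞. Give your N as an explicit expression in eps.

Let eps > 0 be given. For m ≥ 1, |10/m^3 − 0| = 10/m^3.
10/m^3 < eps ⇔ m^3 > 10/eps ⇔ m > (10/eps)^{1/3}.
Take N = (10/eps)^{1/3}. Then m > N implies 10/m^3 < eps.

N = (10/eps)^{1/3}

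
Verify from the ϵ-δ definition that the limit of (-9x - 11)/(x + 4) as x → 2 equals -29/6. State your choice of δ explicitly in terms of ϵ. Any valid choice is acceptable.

δ = min(3, (18/25)ϵ)

Fix ϵ > 0. We want δ > 0 with 0 < |x − 2| < δ ⇒ |(-9x - 11)/(x + 4) + 29/6| < ϵ.
Combining over a common denominator, (-9x - 11)/(x + 4) + 29/6 = [(-9x - 11)·6 − (-29)·(x + 4)] / [6·(x + 4)] = -25(x − 2) / (6(x + 4)).
So |(-9x - 11)/(x + 4) + 29/6| = 25|x − 2| / (6·|x + 4|).
Restrict δ ≤ 3. Then |x − 2| < 3 gives |x + 4| = |(x − 2) + 6| ≥ 6 − 3 = 3.
Hence |(-9x - 11)/(x + 4) + 29/6| < 25|x − 2|/(6·3) = (25/18)|x − 2|, which is < ϵ once |x − 2| < (18/25)ϵ.
Take δ = min(3, (18/25)ϵ). Then 0 < |x − 2| < δ forces both bounds, so |(-9x - 11)/(x + 4) + 29/6| < ϵ.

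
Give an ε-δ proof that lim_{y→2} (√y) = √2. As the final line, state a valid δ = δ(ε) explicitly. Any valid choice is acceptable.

Fix ε > 0. We want δ > 0 such that 0 < |y − 2| < δ implies |√y − √2| < ε.
Multiplying by the conjugate, |√y − √2| = |y − 2|/(√y + √2).
Restrict δ ≤ 2 so that |y − 2| < 2 forces y > 0, and then √y + √2 > √2.
Hence |√y − √2| < |y − 2|/√2, which is < ε once |y − 2| < √2·ε.
Take δ = min(2, √2·ε). If 0 < |y − 2| < δ then y > 0 and |√y − √2| < |y − 2|/√2 < ε.

δ = min(2, √2·ε)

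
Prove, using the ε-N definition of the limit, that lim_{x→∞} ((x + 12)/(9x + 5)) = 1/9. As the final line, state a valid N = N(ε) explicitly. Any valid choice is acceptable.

N = (103/81)/ε

Suppose ε > 0. We seek N > 0 such that x > N implies |(x + 12)/(9x + 5) − (1/9)| < ε.
(x + 12)/(9x + 5) − (1/9) = (9(x + 12) − (9x + 5)) / (9(9x + 5)) = 103/(9(9x + 5)).
For x > 0 we have 9x + 5 > 9x, so |(x + 12)/(9x + 5) − (1/9)| = 103/(9(9x + 5)) < 103/(9·9x) = (103/81)/x.
Thus |(x + 12)/(9x + 5) − (1/9)| < ε whenever x > (103/81)/ε.
Take N = (103/81)/ε. If x > N then |(x + 12)/(9x + 5) − (1/9)| < (103/81)/x < ε.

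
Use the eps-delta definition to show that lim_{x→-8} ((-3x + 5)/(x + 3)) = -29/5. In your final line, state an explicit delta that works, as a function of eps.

Suppose eps > 0. We want delta > 0 with 0 < |x + 8| < delta ⇒ |(-3x + 5)/(x + 3) + 29/5| < eps.
Combining over a common denominator, (-3x + 5)/(x + 3) + 29/5 = [(-3x + 5)·(-5) − 29·(x + 3)] / [(-5)·(x + 3)] = -14(x + 8) / ((-5)(x + 3)).
So |(-3x + 5)/(x + 3) + 29/5| = 14|x + 8| / (5·|x + 3|).
Require delta ≤ 5/2, so |x + 3| ≥ |-5| − |x + 8| > 5 − 5/2 = 5/2.
Hence |(-3x + 5)/(x + 3) + 29/5| < 14|x + 8|/(5·(5/2)) = (28/25)|x + 8|, which is < eps once |x + 8| < (25/28)eps.
Take delta = min(5/2, (25/28)eps). Then 0 < |x + 8| < delta forces both bounds, so |(-3x + 5)/(x + 3) + 29/5| < eps.

delta = min(5/2, (25/28)eps)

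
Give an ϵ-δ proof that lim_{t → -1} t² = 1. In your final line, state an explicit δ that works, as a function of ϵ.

Let ϵ > 0. We seek δ > 0 with 0 < |t + 1| < δ ⇒ |t² − 1| < ϵ.
Factor: t² − 1 = (t + 1)(t - 1), so |t² − 1| = |t + 1|·|t - 1|.
Restrict δ ≤ 1. Then |t + 1| < 1 gives |t| < 2, so by the triangle inequality |t - 1| ≤ 2 + 1 = 3.
Hence |t² − 1| ≤ 3|t + 1|, which is < ϵ once |t + 1| < ϵ/3.
Take δ = min(1, ϵ/3). If 0 < |t + 1| < δ then both bounds hold and |t² − 1| ≤ 3|t + 1| < 3·(ϵ/3) = ϵ.

δ = min(1, ϵ/3)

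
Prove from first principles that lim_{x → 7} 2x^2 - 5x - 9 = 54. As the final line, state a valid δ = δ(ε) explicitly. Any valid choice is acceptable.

δ = min(2, ε/27)

Let ε > 0 be given. We want δ > 0 such that 0 < |x − 7| < δ implies |(2x^2 - 5x - 9) − 54| < ε.
(2x^2 - 5x - 9) − 54 = 2x^2 - 5x - 63 = (x − 7)(2x + 9).
So |(2x^2 - 5x - 9) − 54| = |x − 7|·|2x + 9|.
Require δ ≤ 2. Then |x − 7| < 2 gives |x| < 9, and by the triangle inequality |2x + 9| ≤ 2·9 + 9 = 27.
Hence |(2x^2 - 5x - 9) − 54| ≤ 27|x − 7| < ε provided |x − 7| < ε/27.
Take δ = min(2, ε/27). Then 0 < |x − 7| < δ gives both |x − 7| < 2 and |x − 7| < ε/27, so |(2x^2 - 5x - 9) − 54| < ε.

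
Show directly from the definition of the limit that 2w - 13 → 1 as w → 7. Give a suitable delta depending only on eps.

delta = eps/2

Let eps > 0. We need delta > 0 so that 0 < |w − 7| < delta implies |(2w - 13) − 1| < eps.
Since (2w - 13) − 1 = 2(w − 7), we have |(2w - 13) − 1| = 2|w − 7|.
Thus it suffices that |w − 7| < eps/2.
Choosing delta = eps/2 gives |(2w - 13) − 1| = 2|w − 7| < eps whenever |w − 7| < delta.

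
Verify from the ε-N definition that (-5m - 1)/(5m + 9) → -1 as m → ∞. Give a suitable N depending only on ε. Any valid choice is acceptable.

N = (8/5)/ε

Fix ε > 0. For m ≥ 1, |(-5m - 1)/(5m + 9) + 1| = |40|/(5(5m + 9)) = 40/(5(5m + 9)).
Since 5m + 9 ≥ 5m for m ≥ 1, this is ≤ 40/(5·5m) = (8/5)/m.
So |(-5m - 1)/(5m + 9) + 1| < ε whenever m > (8/5)/ε.
Take N = (8/5)/ε. If m > N then |(-5m - 1)/(5m + 9) + 1| ≤ (8/5)/m < ε.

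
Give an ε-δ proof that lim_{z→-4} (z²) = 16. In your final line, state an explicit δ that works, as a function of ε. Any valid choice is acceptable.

δ = min(1, ε/9)

Fix ε > 0. We seek δ > 0 with 0 < |z + 4| < δ ⇒ |z² − 16| < ε.
Factor: z² − 16 = (z + 4)(z - 4), so |z² − 16| = |z + 4|·|z - 4|.
Impose δ ≤ 1 so that |z| < 5; then |z - 4| ≤ 9.
Hence |z² − 16| ≤ 9|z + 4|, which is < ε once |z + 4| < ε/9.
Take δ = min(1, ε/9). If 0 < |z + 4| < δ then both bounds hold and |z² − 16| ≤ 9|z + 4| < 9·(ε/9) = ε.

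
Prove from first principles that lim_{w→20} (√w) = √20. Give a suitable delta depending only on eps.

Suppose eps > 0. We want delta > 0 such that 0 < |w − 20| < delta implies |√w − √20| < eps.
Multiplying by the conjugate, |√w − √20| = |w − 20|/(√w + √20).
Restrict delta ≤ 20 so that |w − 20| < 20 forces w > 0, and then √w + √20 > √20.
Hence |√w − √20| < |w − 20|/√20, which is < eps once |w − 20| < √20·eps.
Take delta = min(20, √20·eps). If 0 < |w − 20| < delta then w > 0 and |√w − √20| < |w − 20|/√20 < eps.

delta = min(20, √20·eps)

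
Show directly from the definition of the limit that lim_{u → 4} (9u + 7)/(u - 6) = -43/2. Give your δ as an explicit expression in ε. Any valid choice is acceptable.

Suppose ε > 0. We want δ > 0 with 0 < |u − 4| < δ ⇒ |(9u + 7)/(u - 6) + 43/2| < ε.
Combining over a common denominator, (9u + 7)/(u - 6) + 43/2 = [(9u + 7)·(-2) − 43·(u - 6)] / [(-2)·(u - 6)] = -61(u − 4) / ((-2)(u - 6)).
So |(9u + 7)/(u - 6) + 43/2| = 61|u − 4| / (2·|u − 6|).
Require δ ≤ 1, so |u − 6| ≥ |-2| − |u − 4| > 2 − 1 = 1.
Hence |(9u + 7)/(u - 6) + 43/2| < 61|u − 4|/(2·1) = (61/2)|u − 4|, which is < ε once |u − 4| < (2/61)ε.
Take δ = min(1, (2/61)ε). Then 0 < |u − 4| < δ forces both bounds, so |(9u + 7)/(u - 6) + 43/2| < ε.

δ = min(1, (2/61)ε)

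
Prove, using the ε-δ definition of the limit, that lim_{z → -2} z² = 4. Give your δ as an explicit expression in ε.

Let ε > 0. We seek δ > 0 with 0 < |z + 2| < δ ⇒ |z² − 4| < ε.
Factor: z² − 4 = (z + 2)(z - 2), so |z² − 4| = |z + 2|·|z - 2|.
Restrict δ ≤ 2. Then |z + 2| < 2 gives |z| < 4, so by the triangle inequality |z - 2| ≤ 4 + 2 = 6.
Hence |z² − 4| ≤ 6|z + 2|, which is < ε once |z + 2| < ε/6.
Take δ = min(2, ε/6). If 0 < |z + 2| < δ then both bounds hold and |z² − 4| ≤ 6|z + 2| < 6·(ε/6) = ε.

δ = min(2, ε/6)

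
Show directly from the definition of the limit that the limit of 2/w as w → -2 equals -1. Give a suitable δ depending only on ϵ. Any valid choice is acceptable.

δ = min(1, ϵ)

Let ϵ > 0. We seek δ > 0 such that 0 < |w + 2| < δ implies |2/w + 1| < ϵ.
|2/w + 1| = 2·|-2 − w|/(2·|w|) = 2|w + 2|/(2|w|).
Restrict δ ≤ 1. Then |w + 2| < 1 gives |w| > 1, so 2|w| > 2.
Then |2/w + 1| < 2|w + 2|/2, which is < ϵ when |w + 2| < ϵ.
Take δ = min(1, ϵ). Then 0 < |w + 2| < δ gives both |w + 2| < 1 and |w + 2| < ϵ, so |2/w + 1| < ϵ.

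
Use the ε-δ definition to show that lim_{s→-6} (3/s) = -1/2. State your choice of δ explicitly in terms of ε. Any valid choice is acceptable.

δ = min(3, 6ε)

Suppose ε > 0. We seek δ > 0 such that 0 < |s + 6| < δ implies |3/s + 1/2| < ε.
|3/s + 1/2| = 3·|-6 − s|/(6·|s|) = 3|s + 6|/(6|s|).
Require δ ≤ 3 so that |s| > 6 − 3 = 3, hence 6|s| > 18.
Then |3/s + 1/2| < 3|s + 6|/18, which is < ε when |s + 6| < 6ε.
Take δ = min(3, 6ε). Then 0 < |s + 6| < δ gives both |s + 6| < 3 and |s + 6| < 6ε, so |3/s + 1/2| < ε.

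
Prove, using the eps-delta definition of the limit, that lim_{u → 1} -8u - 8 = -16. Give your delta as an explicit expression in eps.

delta = eps/8

Suppose eps > 0. We need delta > 0 so that 0 < |u − 1| < delta implies |(-8u - 8) + 16| < eps.
|(-8u - 8) + 16| = |-8u + 8| = 8|u − 1|.
So 8|u − 1| < eps exactly when |u − 1| < eps/8.
Take delta = eps/8. If 0 < |u − 1| < delta then |(-8u - 8) + 16| = 8|u − 1| < 8·(eps/8) = eps.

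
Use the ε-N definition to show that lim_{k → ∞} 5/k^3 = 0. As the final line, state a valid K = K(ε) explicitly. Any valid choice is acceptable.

Let ε > 0 be given. For k ≥ 1, |5/k^3 − 0| = 5/k^3.
5/k^3 < ε ⇔ k^3 > 5/ε ⇔ k > (5/ε)^{1/3}.
Take K = (5/ε)^{1/3}. Then k > K implies 5/k^3 < ε.

K = (5/ε)^{1/3}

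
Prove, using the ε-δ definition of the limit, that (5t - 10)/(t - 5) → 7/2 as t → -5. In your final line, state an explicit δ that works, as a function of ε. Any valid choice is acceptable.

Let ε > 0. We want δ > 0 with 0 < |t + 5| < δ ⇒ |(5t - 10)/(t - 5) − (7/2)| < ε.
Combining over a common denominator, (5t - 10)/(t - 5) − (7/2) = [(5t - 10)·(-10) − (-35)·(t - 5)] / [(-10)·(t - 5)] = -15(t + 5) / ((-10)(t - 5)).
So |(5t - 10)/(t - 5) − (7/2)| = 15|t + 5| / (10·|t − 5|).
Require δ ≤ 5, so |t − 5| ≥ |-10| − |t + 5| > 10 − 5 = 5.
Hence |(5t - 10)/(t - 5) − (7/2)| < 15|t + 5|/(10·5) = (3/10)|t + 5|, which is < ε once |t + 5| < (10/3)ε.
Take δ = min(5, (10/3)ε). Then 0 < |t + 5| < δ forces both bounds, so |(5t - 10)/(t - 5) − (7/2)| < ε.

δ = min(5, (10/3)ε)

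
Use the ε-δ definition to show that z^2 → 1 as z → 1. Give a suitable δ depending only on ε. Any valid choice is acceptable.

δ = min(1, ε/3)

Let ε > 0. We seek δ > 0 with 0 < |z − 1| < δ ⇒ |z^2 − 1| < ε.
Factor: z^2 − 1 = (z − 1)(z + 1), so |z^2 − 1| = |z − 1|·|z + 1|.
Restrict δ ≤ 1. Then |z − 1| < 1 gives |z| < 2, so by the triangle inequality |z + 1| ≤ 2 + 1 = 3.
Hence |z^2 − 1| ≤ 3|z − 1|, which is < ε once |z − 1| < ε/3.
Take δ = min(1, ε/3). If 0 < |z − 1| < δ then both bounds hold and |z^2 − 1| ≤ 3|z − 1| < 3·(ε/3) = ε.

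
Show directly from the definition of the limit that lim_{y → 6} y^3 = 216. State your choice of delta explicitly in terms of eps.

Suppose eps > 0. We seek delta > 0 with 0 < |y − 6| < delta ⇒ |y^3 − 216| < eps.
Factor: y^3 − 216 = (y − 6)(y^2 + 6y + 36), so |y^3 − 216| = |y − 6|·|y^2 + 6y + 36|.
Restrict delta ≤ 1. Then |y − 6| < 1 gives |y| < 7, so by the triangle inequality |y^2 + 6y + 36| ≤ 7^2 + 6·7 + 36 = 127.
Hence |y^3 − 216| ≤ 127|y − 6|, which is < eps once |y − 6| < eps/127.
Take delta = min(1, eps/127). If 0 < |y − 6| < delta then both bounds hold and |y^3 − 216| ≤ 127|y − 6| < 127·(eps/127) = eps.

delta = min(1, eps/127)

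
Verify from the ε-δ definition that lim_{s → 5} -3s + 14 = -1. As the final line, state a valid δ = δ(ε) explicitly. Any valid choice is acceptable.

Fix ε > 0. We need δ > 0 so that 0 < |s − 5| < δ implies |(-3s + 14) + 1| < ε.
|(-3s + 14) + 1| = |-3s + 15| = 3|s − 5|.
Thus it suffices that |s − 5| < ε/3.
Take δ = ε/3. If 0 < |s − 5| < δ then |(-3s + 14) + 1| = 3|s − 5| < 3·(ε/3) = ε.

δ = ε/3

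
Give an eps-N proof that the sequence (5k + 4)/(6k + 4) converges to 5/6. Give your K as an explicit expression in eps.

Let eps > 0. For k ≥ 1, |(5k + 4)/(6k + 4) − (5/6)| = |4|/(6(6k + 4)) = 4/(6(6k + 4)).
Since 6k + 4 ≥ 6k for k ≥ 1, this is ≤ 4/(6·6k) = (1/9)/k.
So |(5k + 4)/(6k + 4) − (5/6)| < eps whenever k > (1/9)/eps.
Take K = (1/9)/eps. If k > K then |(5k + 4)/(6k + 4) − (5/6)| ≤ (1/9)/k < eps.

K = (1/9)/eps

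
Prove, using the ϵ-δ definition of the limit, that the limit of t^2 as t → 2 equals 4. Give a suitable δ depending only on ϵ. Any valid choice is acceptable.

δ = min(1, ϵ/5)

Let ϵ > 0. We seek δ > 0 with 0 < |t − 2| < δ ⇒ |t^2 − 4| < ϵ.
Factor: t^2 − 4 = (t − 2)(t + 2), so |t^2 − 4| = |t − 2|·|t + 2|.
Restrict δ ≤ 1. Then |t − 2| < 1 gives |t| < 3, so by the triangle inequality |t + 2| ≤ 3 + 2 = 5.
Hence |t^2 − 4| ≤ 5|t − 2|, which is < ϵ once |t − 2| < ϵ/5.
Take δ = min(1, ϵ/5). If 0 < |t − 2| < δ then both bounds hold and |t^2 − 4| ≤ 5|t − 2| < 5·(ϵ/5) = ϵ.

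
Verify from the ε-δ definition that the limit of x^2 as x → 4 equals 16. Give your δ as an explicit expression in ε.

Suppose ε > 0. We seek δ > 0 with 0 < |x − 4| < δ ⇒ |x^2 − 16| < ε.
Factor: x^2 − 16 = (x − 4)(x + 4), so |x^2 − 16| = |x − 4|·|x + 4|.
Restrict δ ≤ 1. Then |x − 4| < 1 gives |x| < 5, so by the triangle inequality |x + 4| ≤ 5 + 4 = 9.
Hence |x^2 − 16| ≤ 9|x − 4|, which is < ε once |x − 4| < ε/9.
Take δ = min(1, ε/9). If 0 < |x − 4| < δ then both bounds hold and |x^2 − 16| ≤ 9|x − 4| < 9·(ε/9) = ε.

δ = min(1, ε/9)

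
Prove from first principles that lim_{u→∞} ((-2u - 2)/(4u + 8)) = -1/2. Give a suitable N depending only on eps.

Fix eps > 0. We seek N > 0 such that u > N implies |(-2u - 2)/(4u + 8) + 1/2| < eps.
(-2u - 2)/(4u + 8) + 1/2 = (4(-2u - 2) − (-2)(4u + 8)) / (4(4u + 8)) = 8/(4(4u + 8)).
For u > 0 we have 4u + 8 > 4u, so |(-2u - 2)/(4u + 8) + 1/2| = 8/(4(4u + 8)) < 8/(4·4u) = (1/2)/u.
Thus |(-2u - 2)/(4u + 8) + 1/2| < eps whenever u > (1/2)/eps.
Take N = (1/2)/eps. If u > N then |(-2u - 2)/(4u + 8) + 1/2| < (1/2)/u < eps.

N = (1/2)/eps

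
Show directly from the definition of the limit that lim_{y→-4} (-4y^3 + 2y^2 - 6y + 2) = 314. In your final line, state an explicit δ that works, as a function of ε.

Let ε > 0. We want δ > 0 such that 0 < |y + 4| < δ implies |(-4y^3 + 2y^2 - 6y + 2) − 314| < ε.
(-4y^3 + 2y^2 - 6y + 2) − 314 = -4y^3 + 2y^2 - 6y - 312 = (y + 4)(-4y^2 + 18y - 78).
So |(-4y^3 + 2y^2 - 6y + 2) − 314| = |y + 4|·|-4y^2 + 18y - 78|.
Require δ ≤ 1. Then |y + 4| < 1 gives |y| < 5, and by the triangle inequality |-4y^2 + 18y - 78| ≤ 4·5^2 + 18·5 + 78 = 268.
Hence |(-4y^3 + 2y^2 - 6y + 2) − 314| ≤ 268|y + 4| < ε provided |y + 4| < ε/268.
Take δ = min(1, ε/268). Then 0 < |y + 4| < δ gives both |y + 4| < 1 and |y + 4| < ε/268, so |(-4y^3 + 2y^2 - 6y + 2) − 314| < ε.

δ = min(1, ε/268)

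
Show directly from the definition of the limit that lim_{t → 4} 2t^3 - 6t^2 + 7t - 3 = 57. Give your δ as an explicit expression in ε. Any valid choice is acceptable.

Suppose ε > 0. We want δ > 0 such that 0 < |t − 4| < δ implies |(2t^3 - 6t^2 + 7t - 3) − 57| < ε.
(2t^3 - 6t^2 + 7t - 3) − 57 = 2t^3 - 6t^2 + 7t - 60 = (t − 4)(2t^2 + 2t + 15).
So |(2t^3 - 6t^2 + 7t - 3) − 57| = |t − 4|·|2t^2 + 2t + 15|.
Require δ ≤ 2. Then |t − 4| < 2 gives |t| < 6, and by the triangle inequality |2t^2 + 2t + 15| ≤ 2·6^2 + 2·6 + 15 = 99.
Hence |(2t^3 - 6t^2 + 7t - 3) − 57| ≤ 99|t − 4| < ε provided |t − 4| < ε/99.
Take δ = min(2, ε/99). Then 0 < |t − 4| < δ gives both |t − 4| < 2 and |t − 4| < ε/99, so |(2t^3 - 6t^2 + 7t - 3) − 57| < ε.

δ = min(2, ε/99)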